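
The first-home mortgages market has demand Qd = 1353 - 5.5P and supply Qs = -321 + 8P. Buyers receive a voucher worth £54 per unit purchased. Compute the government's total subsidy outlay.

Pre-subsidy: 1353 - 5.5P = -321 + 8P gives P* = 124, Q* = 671.
With the rebate, buyers effectively pay Pb = Ps − 54, where Ps is the price sellers receive.
Demand in terms of Ps becomes Qd = 1353 − 5.5(Ps − 54) = 1650 - 5.5Ps. Setting this equal to supply: 1650 - 5.5Ps = -321 + 8Ps, so Ps = 146.
Buyers pay Pb = 146 − 54 = 92; Q' = -321 + 8·146 = 847.
Government outlay = subsidy × quantity = 54 × 847 = 45738.

Government cost = £45738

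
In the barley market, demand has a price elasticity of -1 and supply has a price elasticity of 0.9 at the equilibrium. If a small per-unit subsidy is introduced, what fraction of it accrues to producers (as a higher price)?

For a small subsidy around the equilibrium, the benefit split depends on the relative slopes, which at a point are proportional to the elasticities.
Buyer share = εs/(εs + |εd|) = 0.9/(0.9 + 1) = 9/19; seller share = |εd|/(εs + |εd|) = 10/19.
So producers capture 10/19 of the subsidy.

Producer share = 10/19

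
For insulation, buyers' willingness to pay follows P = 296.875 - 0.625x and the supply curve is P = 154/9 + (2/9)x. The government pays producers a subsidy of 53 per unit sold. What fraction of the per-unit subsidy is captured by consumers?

Pre-subsidy: 296.875 - 0.625x = 154/9 + (2/9)x gives x* = 20143/61 and P* = 5520/61.
With the subsidy, sellers receive Ps = Pb + 53 for each unit, where Pb is the price buyers pay.
On the curves, Pb = 296.875 - 0.625x and Ps = 154/9 + (2/9)x; the wedge Ps − Pb = 53 gives 154/9 + (2/9)x − (296.875 - 0.625x) = 53, so x' = 23959/61.
Then Pb = 296.875 − 0.625·(23959/61) = 3135/61 and Ps = 154/9 + (2/9)·(23959/61) = 6368/61.
Buyers' price falls by P* − Pb = 5520/61 − 3135/61 = 2385/61; sellers' price rises by Ps − P* = 6368/61 − 5520/61 = 848/61.
So consumers capture (2385/61)/53 = 45/61 of each unit of subsidy.

Consumer share = 45/61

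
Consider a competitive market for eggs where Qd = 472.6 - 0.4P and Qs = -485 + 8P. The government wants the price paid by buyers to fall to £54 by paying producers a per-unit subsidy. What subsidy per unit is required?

Required subsidy s = £63 per unit

At a buyer price of 54, quantity demanded is 472.6 − 0.4·54 = 451.
Sellers supply 451 only when they receive Ps with -485 + 8·Ps = 451, i.e. Ps = 117.
s = Ps − Pb = 117 − 54 = 63.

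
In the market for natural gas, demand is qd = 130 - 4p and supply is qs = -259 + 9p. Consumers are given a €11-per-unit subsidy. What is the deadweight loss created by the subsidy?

Pre-subsidy: 130 - 4p = -259 + 9p gives p* = 389/13, q* = 134/13.
With the rebate, buyers effectively pay pb = ps − 11, where ps is the price sellers receive.
Demand in terms of ps becomes qd = 130 − 4(ps − 11) = 174 - 4ps. Setting this equal to supply: 174 - 4ps = -259 + 9ps, so ps = 433/13.
Buyers pay pb = 433/13 − 11 = 290/13; q' = -259 + 9·(433/13) = 530/13.
The subsidy expands output by 530/13 − 134/13 = 396/13 past the efficient level; on those units the gap between marginal cost and willingness to pay runs from 0 up to 11.
DWL = ½ × 11 × 396/13 = 2178/13.

Deadweight loss = 2178/13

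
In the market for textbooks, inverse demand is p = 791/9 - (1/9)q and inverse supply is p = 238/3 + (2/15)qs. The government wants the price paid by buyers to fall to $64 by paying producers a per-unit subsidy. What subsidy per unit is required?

At a buyer price of 64, quantity demanded is 791 − 9·64 = 215.
Sellers supply 215 only when they receive ps = 238/3 + (2/15)·215 = 108.
s = ps − pb = 108 − 64 = 44.

Required subsidy s = $44 per unit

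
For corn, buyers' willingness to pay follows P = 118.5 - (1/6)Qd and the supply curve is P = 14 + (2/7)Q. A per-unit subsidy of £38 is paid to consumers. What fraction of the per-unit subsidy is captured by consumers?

Consumer share = 7/19

Pre-subsidy: 118.5 - (1/6)Q = 14 + (2/7)Q gives Q* = 231 and P* = 80.
With the rebate, buyers effectively pay Pb = Ps − 38, where Ps is the price sellers receive.
On the curves, Pb = 118.5 - (1/6)Q and Ps = 14 + (2/7)Q; the wedge Ps − Pb = 38 gives 14 + (2/7)Q − (118.5 - (1/6)Q) = 38, so Q' = 315.
Then Pb = 118.5 − (1/6)·315 = 66 and Ps = 14 + (2/7)·315 = 104.
Buyers' price falls by P* − Pb = 80 − 66 = 14; sellers' price rises by Ps − P* = 104 − 80 = 24.
So consumers capture 14/38 = 7/19 of each unit of subsidy.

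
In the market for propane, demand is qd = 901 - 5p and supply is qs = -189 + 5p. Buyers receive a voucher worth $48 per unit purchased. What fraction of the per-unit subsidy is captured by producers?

Pre-subsidy: 901 - 5p = -189 + 5p gives p* = 109, q* = 356.
With the rebate, buyers effectively pay pb = ps − 48, where ps is the price sellers receive.
Demand in terms of ps becomes qd = 901 − 5(ps − 48) = 1141 - 5ps. Setting this equal to supply: 1141 - 5ps = -189 + 5ps, so ps = 133.
Buyers pay pb = 133 − 48 = 85; q' = -189 + 5·133 = 476.
Buyers' price falls by p* − pb = 109 − 85 = 24; sellers' price rises by ps − p* = 133 − 109 = 24.
So producers capture 24/48 = 0.5 of each unit of subsidy.

Producer share = 0.5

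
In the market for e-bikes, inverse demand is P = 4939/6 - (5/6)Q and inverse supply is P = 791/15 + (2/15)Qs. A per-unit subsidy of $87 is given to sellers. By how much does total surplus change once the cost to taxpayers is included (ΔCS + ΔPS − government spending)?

Pre-subsidy: 4939/6 - (5/6)Q = 791/15 + (2/15)Q gives Q* = 797 and P* = 159.
With the subsidy, sellers receive Ps = Pb + 87 for each unit, where Pb is the price buyers pay.
On the curves, Pb = 4939/6 - (5/6)Q and Ps = 791/15 + (2/15)Q; the wedge Ps − Pb = 87 gives 791/15 + (2/15)Q − (4939/6 - (5/6)Q) = 87, so Q' = 887.
Then Pb = 4939/6 − (5/6)·887 = 84 and Ps = 791/15 + (2/15)·887 = 171.
ΔCS = ½(797 + 887)(159 − 84) = 63150; ΔPS = ½(797 + 887)(171 − 159) = 10104.
Government spending = 87 × 887 = 77169.
Net change = 63150 + 10104 − 77169 = -3915. The loss equals the DWL triangle ½·87·90.

Net change in total surplus = -$3915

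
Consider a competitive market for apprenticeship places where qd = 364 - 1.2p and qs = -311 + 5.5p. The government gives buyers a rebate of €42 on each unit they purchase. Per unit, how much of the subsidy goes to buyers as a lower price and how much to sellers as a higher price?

Pre-subsidy: 364 - 1.2p = -311 + 5.5p gives p* = 6750/67, q* = 16288/67.
With the rebate, buyers effectively pay pb = ps − 42, where ps is the price sellers receive.
Demand in terms of ps becomes qd = 364 − 1.2(ps − 42) = 414.4 - 1.2ps. Setting this equal to supply: 414.4 - 1.2ps = -311 + 5.5ps, so ps = 7254/67.
Buyers pay pb = 7254/67 − 42 = 4440/67; q' = -311 + 5.5·(7254/67) = 19060/67.
Buyers' price falls by p* − pb = 6750/67 − 4440/67 = 2310/67; sellers' price rises by ps − p* = 7254/67 − 6750/67 = 504/67.

Buyers gain 2310/67 per unit; sellers gain 504/67 per unit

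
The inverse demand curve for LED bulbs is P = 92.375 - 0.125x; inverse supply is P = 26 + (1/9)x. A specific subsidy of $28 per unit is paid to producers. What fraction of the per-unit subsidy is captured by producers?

Producer share = 8/17

Pre-subsidy: 92.375 - 0.125x = 26 + (1/9)x gives x* = 4779/17 and P* = 973/17.
With the subsidy, sellers receive Ps = Pb + 28 for each unit, where Pb is the price buyers pay.
On the curves, Pb = 92.375 - 0.125x and Ps = 26 + (1/9)x; the wedge Ps − Pb = 28 gives 26 + (1/9)x − (92.375 - 0.125x) = 28, so x' = 6795/17.
Then Pb = 92.375 − 0.125·(6795/17) = 721/17 and Ps = 26 + (1/9)·(6795/17) = 1197/17.
Buyers' price falls by P* − Pb = 973/17 − 721/17 = 252/17; sellers' price rises by Ps − P* = 1197/17 − 973/17 = 224/17.
So producers capture (224/17)/28 = 8/17 of each unit of subsidy.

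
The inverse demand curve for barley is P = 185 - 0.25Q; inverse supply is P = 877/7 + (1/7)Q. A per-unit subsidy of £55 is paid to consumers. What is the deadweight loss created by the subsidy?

Deadweight loss = £3850

Pre-subsidy: 185 - 0.25Q = 877/7 + (1/7)Q gives Q* = 152 and P* = 147.
With the rebate, buyers effectively pay Pb = Ps − 55, where Ps is the price sellers receive.
On the curves, Pb = 185 - 0.25Q and Ps = 877/7 + (1/7)Q; the wedge Ps − Pb = 55 gives 877/7 + (1/7)Q − (185 - 0.25Q) = 55, so Q' = 292.
Then Pb = 185 − 0.25·292 = 112 and Ps = 877/7 + (1/7)·292 = 167.
The subsidy expands output by 292 − 152 = 140 past the efficient level; on those units the gap between marginal cost and willingness to pay runs from 0 up to 55.
DWL = ½ × 55 × 140 = 3850.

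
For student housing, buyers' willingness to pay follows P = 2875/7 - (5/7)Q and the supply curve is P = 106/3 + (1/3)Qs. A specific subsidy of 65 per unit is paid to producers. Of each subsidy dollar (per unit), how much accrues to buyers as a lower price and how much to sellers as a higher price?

Pre-subsidy: 2875/7 - (5/7)Q = 106/3 + (1/3)Q gives Q* = 7883/22 and P* = 3405/22.
With the subsidy, sellers receive Ps = Pb + 65 for each unit, where Pb is the price buyers pay.
On the curves, Pb = 2875/7 - (5/7)Q and Ps = 106/3 + (1/3)Q; the wedge Ps − Pb = 65 gives 106/3 + (1/3)Q − (2875/7 - (5/7)Q) = 65, so Q' = 4624/11.
Then Pb = 2875/7 − (5/7)·(4624/11) = 1215/11 and Ps = 106/3 + (1/3)·(4624/11) = 1930/11.
Buyers' price falls by P* − Pb = 3405/22 − 1215/11 = 975/22; sellers' price rises by Ps − P* = 1930/11 − 3405/22 = 455/22.

Buyers gain 975/22 per unit; sellers gain 455/22 per unit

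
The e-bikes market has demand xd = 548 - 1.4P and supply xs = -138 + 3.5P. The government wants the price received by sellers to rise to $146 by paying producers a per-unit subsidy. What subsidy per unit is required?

Required subsidy s = $21 per unit

At a seller price of 146, quantity supplied is -138 + 3.5·146 = 373.
Buyers absorb 373 only when they pay Pb with 548 − 1.4·Pb = 373, i.e. Pb = 125.
s = Ps − Pb = 146 − 125 = 21.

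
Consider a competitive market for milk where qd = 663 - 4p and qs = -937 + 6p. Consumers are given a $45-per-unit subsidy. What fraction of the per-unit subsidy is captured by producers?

Producer share = 0.4

Pre-subsidy: 663 - 4p = -937 + 6p gives p* = 160, q* = 23.
With the rebate, buyers effectively pay pb = ps − 45, where ps is the price sellers receive.
Demand in terms of ps becomes qd = 663 − 4(ps − 45) = 843 - 4ps. Setting this equal to supply: 843 - 4ps = -937 + 6ps, so ps = 178.
Buyers pay pb = 178 − 45 = 133; q' = -937 + 6·178 = 131.
Buyers' price falls by p* − pb = 160 − 133 = 27; sellers' price rises by ps − p* = 178 − 160 = 18.
So producers capture 18/45 = 0.4 of each unit of subsidy.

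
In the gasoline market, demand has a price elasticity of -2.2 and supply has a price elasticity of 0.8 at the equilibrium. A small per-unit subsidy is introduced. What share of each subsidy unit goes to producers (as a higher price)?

Producer share = 11/15

For a small subsidy around the equilibrium, the benefit split depends on the relative slopes, which at a point are proportional to the elasticities.
Buyer share = εs/(εs + |εd|) = 0.8/(0.8 + 2.2) = 4/15; seller share = |εd|/(εs + |εd|) = 11/15.
So producers capture 11/15 of the subsidy.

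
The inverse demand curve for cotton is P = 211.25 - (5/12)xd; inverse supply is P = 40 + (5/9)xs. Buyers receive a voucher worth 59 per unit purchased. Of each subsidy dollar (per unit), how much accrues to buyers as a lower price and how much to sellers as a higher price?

Pre-subsidy: 211.25 - (5/12)x = 40 + (5/9)x gives x* = 1233/7 and P* = 965/7.
With the rebate, buyers effectively pay Pb = Ps − 59, where Ps is the price sellers receive.
On the curves, Pb = 211.25 - (5/12)x and Ps = 40 + (5/9)x; the wedge Ps − Pb = 59 gives 40 + (5/9)x − (211.25 - (5/12)x) = 59, so x' = 8289/35.
Then Pb = 211.25 − (5/12)·(8289/35) = 788/7 and Ps = 40 + (5/9)·(8289/35) = 1201/7.
Buyers' price falls by P* − Pb = 965/7 − 788/7 = 177/7; sellers' price rises by Ps − P* = 1201/7 − 965/7 = 236/7.

Buyers gain 177/7 per unit; sellers gain 236/7 per unit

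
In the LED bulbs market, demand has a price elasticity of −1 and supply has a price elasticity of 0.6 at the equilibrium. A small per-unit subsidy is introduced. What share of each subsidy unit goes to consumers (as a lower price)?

Consumer share = 0.375

For a small subsidy around the equilibrium, the benefit split depends on the relative slopes, which at a point are proportional to the elasticities.
Buyer share = εs/(εs + |εd|) = 0.6/(0.6 + 1) = 0.375; seller share = |εd|/(εs + |εd|) = 0.625.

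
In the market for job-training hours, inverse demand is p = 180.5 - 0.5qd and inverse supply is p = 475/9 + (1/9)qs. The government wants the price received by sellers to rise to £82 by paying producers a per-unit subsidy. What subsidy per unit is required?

Required subsidy s = £33 per unit

At a seller price of 82, quantity supplied is -475 + 9·82 = 263.
Buyers absorb 263 only when they pay pb = 180.5 − 0.5·263 = 49.
s = ps − pb = 82 − 49 = 33.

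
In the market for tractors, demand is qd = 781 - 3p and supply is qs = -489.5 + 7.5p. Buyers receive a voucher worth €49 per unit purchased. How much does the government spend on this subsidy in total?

Pre-subsidy: 781 - 3p = -489.5 + 7.5p gives p* = 121, q* = 418.
With the rebate, buyers effectively pay pb = ps − 49, where ps is the price sellers receive.
Demand in terms of ps becomes qd = 781 − 3(ps − 49) = 928 - 3ps. Setting this equal to supply: 928 - 3ps = -489.5 + 7.5ps, so ps = 135.
Buyers pay pb = 135 − 49 = 86; q' = -489.5 + 7.5·135 = 523.
Government outlay = subsidy × quantity = 49 × 523 = 25627.

Government cost = €25627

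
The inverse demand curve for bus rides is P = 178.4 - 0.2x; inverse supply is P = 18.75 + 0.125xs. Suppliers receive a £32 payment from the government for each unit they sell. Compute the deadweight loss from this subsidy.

Pre-subsidy: 178.4 - 0.2x = 18.75 + 0.125x gives x* = 6386/13 and P* = 1042/13.
With the subsidy, sellers receive Ps = Pb + 32 for each unit, where Pb is the price buyers pay.
On the curves, Pb = 178.4 - 0.2x and Ps = 18.75 + 0.125x; the wedge Ps − Pb = 32 gives 18.75 + 0.125x − (178.4 - 0.2x) = 32, so x' = 7666/13.
Then Pb = 178.4 − 0.2·(7666/13) = 786/13 and Ps = 18.75 + 0.125·(7666/13) = 1202/13.
The subsidy expands output by 7666/13 − 6386/13 = 1280/13 past the efficient level; on those units the gap between marginal cost and willingness to pay runs from 0 up to 32.
DWL = ½ × 32 × 1280/13 = 20480/13.

Deadweight loss = 20480/13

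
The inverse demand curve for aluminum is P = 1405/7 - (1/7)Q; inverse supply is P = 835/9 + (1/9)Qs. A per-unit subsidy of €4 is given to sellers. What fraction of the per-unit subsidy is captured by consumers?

Pre-subsidy: 1405/7 - (1/7)Q = 835/9 + (1/9)Q gives Q* = 425 and P* = 140.
With the subsidy, sellers receive Ps = Pb + 4 for each unit, where Pb is the price buyers pay.
On the curves, Pb = 1405/7 - (1/7)Q and Ps = 835/9 + (1/9)Q; the wedge Ps − Pb = 4 gives 835/9 + (1/9)Q − (1405/7 - (1/7)Q) = 4, so Q' = 440.75.
Then Pb = 1405/7 − (1/7)·440.75 = 137.75 and Ps = 835/9 + (1/9)·440.75 = 141.75.
Buyers' price falls by P* − Pb = 140 − 137.75 = 2.25; sellers' price rises by Ps − P* = 141.75 − 140 = 1.75.
So consumers capture 2.25/4 = 0.5625 of each unit of subsidy.

Consumer share = 0.5625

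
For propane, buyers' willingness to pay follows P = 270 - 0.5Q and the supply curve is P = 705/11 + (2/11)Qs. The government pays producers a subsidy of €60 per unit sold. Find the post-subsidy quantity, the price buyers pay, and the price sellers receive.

Pre-subsidy: 270 - 0.5Q = 705/11 + (2/11)Q gives Q* = 302 and P* = 119.
With the subsidy, sellers receive Ps = Pb + 60 for each unit, where Pb is the price buyers pay.
On the curves, Pb = 270 - 0.5Q and Ps = 705/11 + (2/11)Q; the wedge Ps − Pb = 60 gives 705/11 + (2/11)Q − (270 - 0.5Q) = 60, so Q' = 390.
Then Pb = 270 − 0.5·390 = 75 and Ps = 705/11 + (2/11)·390 = 135.

Q' = 390; buyers pay €75; sellers receive €135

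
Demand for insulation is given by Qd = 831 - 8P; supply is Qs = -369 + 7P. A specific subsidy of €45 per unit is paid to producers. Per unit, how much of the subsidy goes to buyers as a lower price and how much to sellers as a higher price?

Buyers gain €21 per unit; sellers gain €24 per unit

Pre-subsidy: 831 - 8P = -369 + 7P gives P* = 80, Q* = 191.
With the subsidy, sellers receive Ps = Pb + 45 for each unit, where Pb is the price buyers pay.
Supply in terms of Pb becomes Qs = -369 + 7(Pb + 45) = -54 + 7Pb. Setting this equal to demand: 831 - 8Pb = -54 + 7Pb, so Pb = 59.
Sellers receive Ps = 59 + 45 = 104; Q' = 831 − 8·59 = 359.
Buyers' price falls by P* − Pb = 80 − 59 = 21; sellers' price rises by Ps − P* = 104 − 80 = 24.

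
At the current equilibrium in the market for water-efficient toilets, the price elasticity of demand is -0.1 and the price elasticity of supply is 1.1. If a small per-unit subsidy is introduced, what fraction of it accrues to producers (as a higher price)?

For a small subsidy around the equilibrium, the benefit split depends on the relative slopes, which at a point are proportional to the elasticities.
Buyer share = εs/(εs + |εd|) = 1.1/(1.1 + 0.1) = 11/12; seller share = |εd|/(εs + |εd|) = 1/12.
So producers capture 1/12 of the subsidy.

Producer share = 1/12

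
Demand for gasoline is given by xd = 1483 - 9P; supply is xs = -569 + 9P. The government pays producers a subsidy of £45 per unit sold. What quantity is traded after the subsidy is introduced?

Pre-subsidy: 1483 - 9P = -569 + 9P gives P* = 114, x* = 457.
With the subsidy, sellers receive Ps = Pb + 45 for each unit, where Pb is the price buyers pay.
Supply in terms of Pb becomes xs = -569 + 9(Pb + 45) = -164 + 9Pb. Setting this equal to demand: 1483 - 9Pb = -164 + 9Pb, so Pb = 91.5.
Sellers receive Ps = 91.5 + 45 = 136.5; x' = 1483 − 9·91.5 = 659.5.

x' = 659.5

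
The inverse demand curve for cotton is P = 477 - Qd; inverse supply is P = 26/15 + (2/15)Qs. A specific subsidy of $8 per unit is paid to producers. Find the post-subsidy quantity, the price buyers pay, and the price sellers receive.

Q' = 7249/17; buyers pay 860/17; sellers receive 996/17

Pre-subsidy: 477 - Q = 26/15 + (2/15)Q gives Q* = 7129/17 and P* = 980/17.
With the subsidy, sellers receive Ps = Pb + 8 for each unit, where Pb is the price buyers pay.
On the curves, Pb = 477 - Q and Ps = 26/15 + (2/15)Q; the wedge Ps − Pb = 8 gives 26/15 + (2/15)Q − (477 - Q) = 8, so Q' = 7249/17.
Then Pb = 477 − 1·(7249/17) = 860/17 and Ps = 26/15 + (2/15)·(7249/17) = 996/17.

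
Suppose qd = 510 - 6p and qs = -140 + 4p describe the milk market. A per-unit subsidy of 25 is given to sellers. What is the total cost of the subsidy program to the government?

Pre-subsidy: 510 - 6p = -140 + 4p gives p* = 65, q* = 120.
With the subsidy, sellers receive ps = pb + 25 for each unit, where pb is the price buyers pay.
Supply in terms of pb becomes qs = -140 + 4(pb + 25) = -40 + 4pb. Setting this equal to demand: 510 - 6pb = -40 + 4pb, so pb = 55.
Sellers receive ps = 55 + 25 = 80; q' = 510 − 6·55 = 180.
Government outlay = subsidy × quantity = 25 × 180 = 4500.

Government cost = 4500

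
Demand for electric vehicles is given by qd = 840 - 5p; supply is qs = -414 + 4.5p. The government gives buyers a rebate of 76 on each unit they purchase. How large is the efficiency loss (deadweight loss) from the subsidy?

Deadweight loss = 6840

Pre-subsidy: 840 - 5p = -414 + 4.5p gives p* = 132, q* = 180.
With the rebate, buyers effectively pay pb = ps − 76, where ps is the price sellers receive.
Demand in terms of ps becomes qd = 840 − 5(ps − 76) = 1220 - 5ps. Setting this equal to supply: 1220 - 5ps = -414 + 4.5ps, so ps = 172.
Buyers pay pb = 172 − 76 = 96; q' = -414 + 4.5·172 = 360.
The subsidy expands output by 360 − 180 = 180 past the efficient level; on those units the gap between marginal cost and willingness to pay runs from 0 up to 76.
DWL = ½ × 76 × 180 = 6840.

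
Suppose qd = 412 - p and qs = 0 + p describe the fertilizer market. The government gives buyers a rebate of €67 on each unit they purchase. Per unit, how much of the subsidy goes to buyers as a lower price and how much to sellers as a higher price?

Buyers gain €33.5 per unit; sellers gain €33.5 per unit

Pre-subsidy: 412 - p = 0 + p gives p* = 206, q* = 206.
With the rebate, buyers effectively pay pb = ps − 67, where ps is the price sellers receive.
Demand in terms of ps becomes qd = 412 − 1(ps − 67) = 479 - ps. Setting this equal to supply: 479 - ps = 0 + ps, so ps = 239.5.
Buyers pay pb = 239.5 − 67 = 172.5; q' = 0 + 1·239.5 = 239.5.
Buyers' price falls by p* − pb = 206 − 172.5 = 33.5; sellers' price rises by ps − p* = 239.5 − 206 = 33.5.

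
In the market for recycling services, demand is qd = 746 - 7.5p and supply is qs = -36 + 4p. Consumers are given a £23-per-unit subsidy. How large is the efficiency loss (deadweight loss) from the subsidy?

Deadweight loss = £690

Pre-subsidy: 746 - 7.5p = -36 + 4p gives p* = 68, q* = 236.
With the rebate, buyers effectively pay pb = ps − 23, where ps is the price sellers receive.
Demand in terms of ps becomes qd = 746 − 7.5(ps − 23) = 918.5 - 7.5ps. Setting this equal to supply: 918.5 - 7.5ps = -36 + 4ps, so ps = 83.
Buyers pay pb = 83 − 23 = 60; q' = -36 + 4·83 = 296.
The subsidy expands output by 296 − 236 = 60 past the efficient level; on those units the gap between marginal cost and willingness to pay runs from 0 up to 23.
DWL = ½ × 23 × 60 = 690.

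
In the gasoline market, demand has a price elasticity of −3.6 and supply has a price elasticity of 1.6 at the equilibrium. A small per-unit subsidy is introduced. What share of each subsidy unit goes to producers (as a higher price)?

For a small subsidy around the equilibrium, the benefit split depends on the relative slopes, which at a point are proportional to the elasticities.
Buyer share = εs/(εs + |εd|) = 1.6/(1.6 + 3.6) = 4/13; seller share = |εd|/(εs + |εd|) = 9/13.
So producers capture 9/13 of the subsidy.

Producer share = 9/13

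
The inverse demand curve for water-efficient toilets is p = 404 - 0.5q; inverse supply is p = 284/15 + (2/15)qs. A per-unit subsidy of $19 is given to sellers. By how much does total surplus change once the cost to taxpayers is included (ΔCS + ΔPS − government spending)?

Pre-subsidy: 404 - 0.5q = 284/15 + (2/15)q gives q* = 608 and p* = 100.
With the subsidy, sellers receive ps = pb + 19 for each unit, where pb is the price buyers pay.
On the curves, pb = 404 - 0.5q and ps = 284/15 + (2/15)q; the wedge ps − pb = 19 gives 284/15 + (2/15)q − (404 - 0.5q) = 19, so q' = 638.
Then pb = 404 − 0.5·638 = 85 and ps = 284/15 + (2/15)·638 = 104.
ΔCS = ½(608 + 638)(100 − 85) = 9345; ΔPS = ½(608 + 638)(104 − 100) = 2492.
Government spending = 19 × 638 = 12122.
Net change = 9345 + 2492 − 12122 = -285. The loss equals the DWL triangle ½·19·30.

Net change in total surplus = -$285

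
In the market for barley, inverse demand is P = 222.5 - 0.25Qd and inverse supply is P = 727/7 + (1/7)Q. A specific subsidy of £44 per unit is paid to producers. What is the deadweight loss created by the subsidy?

Pre-subsidy: 222.5 - 0.25Q = 727/7 + (1/7)Q gives Q* = 302 and P* = 147.
With the subsidy, sellers receive Ps = Pb + 44 for each unit, where Pb is the price buyers pay.
On the curves, Pb = 222.5 - 0.25Q and Ps = 727/7 + (1/7)Q; the wedge Ps − Pb = 44 gives 727/7 + (1/7)Q − (222.5 - 0.25Q) = 44, so Q' = 414.
Then Pb = 222.5 − 0.25·414 = 119 and Ps = 727/7 + (1/7)·414 = 163.
The subsidy expands output by 414 − 302 = 112 past the efficient level; on those units the gap between marginal cost and willingness to pay runs from 0 up to 44.
DWL = ½ × 44 × 112 = 2464.

Deadweight loss = £2464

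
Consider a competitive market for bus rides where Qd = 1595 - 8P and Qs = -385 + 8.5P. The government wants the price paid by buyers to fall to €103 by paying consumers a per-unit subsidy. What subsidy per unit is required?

Required subsidy s = €33 per unit

At a buyer price of 103, quantity demanded is 1595 − 8·103 = 771.
Sellers supply 771 only when they receive Ps with -385 + 8.5·Ps = 771, i.e. Ps = 136.
s = Ps − Pb = 136 − 103 = 33.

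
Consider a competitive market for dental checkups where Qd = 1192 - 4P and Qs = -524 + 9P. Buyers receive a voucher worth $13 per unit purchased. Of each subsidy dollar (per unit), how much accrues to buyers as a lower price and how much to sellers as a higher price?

Pre-subsidy: 1192 - 4P = -524 + 9P gives P* = 132, Q* = 664.
With the rebate, buyers effectively pay Pb = Ps − 13, where Ps is the price sellers receive.
Demand in terms of Ps becomes Qd = 1192 − 4(Ps − 13) = 1244 - 4Ps. Setting this equal to supply: 1244 - 4Ps = -524 + 9Ps, so Ps = 136.
Buyers pay Pb = 136 − 13 = 123; Q' = -524 + 9·136 = 700.
Buyers' price falls by P* − Pb = 132 − 123 = 9; sellers' price rises by Ps − P* = 136 − 132 = 4.

Buyers gain $9 per unit; sellers gain $4 per unit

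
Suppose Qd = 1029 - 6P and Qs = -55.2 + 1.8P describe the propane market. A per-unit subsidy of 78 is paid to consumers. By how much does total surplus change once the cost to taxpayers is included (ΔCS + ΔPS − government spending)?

Pre-subsidy: 1029 - 6P = -55.2 + 1.8P gives P* = 139, Q* = 195.
With the rebate, buyers effectively pay Pb = Ps − 78, where Ps is the price sellers receive.
Demand in terms of Ps becomes Qd = 1029 − 6(Ps − 78) = 1497 - 6Ps. Setting this equal to supply: 1497 - 6Ps = -55.2 + 1.8Ps, so Ps = 199.
Buyers pay Pb = 199 − 78 = 121; Q' = -55.2 + 1.8·199 = 303.
ΔCS = ½(195 + 303)(139 − 121) = 4482; ΔPS = ½(195 + 303)(199 − 139) = 14940.
Government spending = 78 × 303 = 23634.
Net change = 4482 + 14940 − 23634 = -4212. The loss equals the DWL triangle ½·78·108.

Net change in total surplus = -4212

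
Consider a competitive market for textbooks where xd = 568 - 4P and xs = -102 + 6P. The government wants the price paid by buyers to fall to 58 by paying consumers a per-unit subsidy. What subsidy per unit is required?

Required subsidy s = 15 per unit

At a buyer price of 58, quantity demanded is 568 − 4·58 = 336.
Sellers supply 336 only when they receive Ps with -102 + 6·Ps = 336, i.e. Ps = 73.
s = Ps − Pb = 73 − 58 = 15.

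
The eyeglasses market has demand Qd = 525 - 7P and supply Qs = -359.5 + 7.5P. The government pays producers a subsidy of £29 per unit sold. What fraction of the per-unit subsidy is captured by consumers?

Pre-subsidy: 525 - 7P = -359.5 + 7.5P gives P* = 61, Q* = 98.
With the subsidy, sellers receive Ps = Pb + 29 for each unit, where Pb is the price buyers pay.
Supply in terms of Pb becomes Qs = -359.5 + 7.5(Pb + 29) = -142 + 7.5Pb. Setting this equal to demand: 525 - 7Pb = -142 + 7.5Pb, so Pb = 46.
Sellers receive Ps = 46 + 29 = 75; Q' = 525 − 7·46 = 203.
Buyers' price falls by P* − Pb = 61 − 46 = 15; sellers' price rises by Ps − P* = 75 − 61 = 14.
So consumers capture 15/29 = 15/29 of each unit of subsidy.

Consumer share = 15/29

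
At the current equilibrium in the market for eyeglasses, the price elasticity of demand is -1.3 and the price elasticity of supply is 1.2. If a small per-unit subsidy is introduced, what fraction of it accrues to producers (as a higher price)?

Producer share = 0.52

For a small subsidy around the equilibrium, the benefit split depends on the relative slopes, which at a point are proportional to the elasticities.
Buyer share = εs/(εs + |εd|) = 1.2/(1.2 + 1.3) = 0.48; seller share = |εd|/(εs + |εd|) = 0.52.
So producers capture 0.52 of the subsidy.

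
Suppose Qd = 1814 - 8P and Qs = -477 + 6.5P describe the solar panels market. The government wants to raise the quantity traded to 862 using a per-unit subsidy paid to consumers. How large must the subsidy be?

At Q = 862, invert demand for the buyer price: Pb = (1814 − 862)/8 = 119; invert supply for the seller price: Ps = (862 − (-477))/6.5 = 206.
The subsidy must fill the gap: s = Ps − Pb = 206 − 119 = 87.

Required subsidy s = 87 per unit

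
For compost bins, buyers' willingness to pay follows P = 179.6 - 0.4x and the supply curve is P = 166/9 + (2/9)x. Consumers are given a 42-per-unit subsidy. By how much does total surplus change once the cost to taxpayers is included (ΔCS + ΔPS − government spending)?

Pre-subsidy: 179.6 - 0.4x = 166/9 + (2/9)x gives x* = 259 and P* = 76.
With the rebate, buyers effectively pay Pb = Ps − 42, where Ps is the price sellers receive.
On the curves, Pb = 179.6 - 0.4x and Ps = 166/9 + (2/9)x; the wedge Ps − Pb = 42 gives 166/9 + (2/9)x − (179.6 - 0.4x) = 42, so x' = 326.5.
Then Pb = 179.6 − 0.4·326.5 = 49 and Ps = 166/9 + (2/9)·326.5 = 91.
ΔCS = ½(259 + 326.5)(76 − 49) = 7904.25; ΔPS = ½(259 + 326.5)(91 − 76) = 4391.25.
Government spending = 42 × 326.5 = 13713.
Net change = 7904.25 + 4391.25 − 13713 = -1417.5. The loss equals the DWL triangle ½·42·67.5.

Net change in total surplus = -1417.5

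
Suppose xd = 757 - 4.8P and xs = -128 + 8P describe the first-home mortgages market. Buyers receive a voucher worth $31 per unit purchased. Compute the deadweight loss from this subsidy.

Deadweight loss = $1441.5

Pre-subsidy: 757 - 4.8P = -128 + 8P gives P* = 69.140625, x* = 425.125.
With the rebate, buyers effectively pay Pb = Ps − 31, where Ps is the price sellers receive.
Demand in terms of Ps becomes xd = 757 − 4.8(Ps − 31) = 905.8 - 4.8Ps. Setting this equal to supply: 905.8 - 4.8Ps = -128 + 8Ps, so Ps = 80.765625.
Buyers pay Pb = 80.765625 − 31 = 49.765625; x' = -128 + 8·80.765625 = 518.125.
The subsidy expands output by 518.125 − 425.125 = 93 past the efficient level; on those units the gap between marginal cost and willingness to pay runs from 0 up to 31.
DWL = ½ × 31 × 93 = 1441.5.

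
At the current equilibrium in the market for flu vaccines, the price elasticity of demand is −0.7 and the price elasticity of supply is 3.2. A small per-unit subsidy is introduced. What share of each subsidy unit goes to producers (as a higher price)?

For a small subsidy around the equilibrium, the benefit split depends on the relative slopes, which at a point are proportional to the elasticities.
Buyer share = εs/(εs + |εd|) = 3.2/(3.2 + 0.7) = 32/39; seller share = |εd|/(εs + |εd|) = 7/39.
So producers capture 7/39 of the subsidy.

Producer share = 7/39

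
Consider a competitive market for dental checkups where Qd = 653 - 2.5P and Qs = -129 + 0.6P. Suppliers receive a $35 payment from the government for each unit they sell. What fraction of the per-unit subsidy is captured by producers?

Producer share = 25/31

Pre-subsidy: 653 - 2.5P = -129 + 0.6P gives P* = 7820/31, Q* = 693/31.
With the subsidy, sellers receive Ps = Pb + 35 for each unit, where Pb is the price buyers pay.
Supply in terms of Pb becomes Qs = -129 + 0.6(Pb + 35) = -108 + 0.6Pb. Setting this equal to demand: 653 - 2.5Pb = -108 + 0.6Pb, so Pb = 7610/31.
Sellers receive Ps = 7610/31 + 35 = 8695/31; Q' = 653 − 2.5·(7610/31) = 1218/31.
Buyers' price falls by P* − Pb = 7820/31 − 7610/31 = 210/31; sellers' price rises by Ps − P* = 8695/31 − 7820/31 = 875/31.
So producers capture (875/31)/35 = 25/31 of each unit of subsidy.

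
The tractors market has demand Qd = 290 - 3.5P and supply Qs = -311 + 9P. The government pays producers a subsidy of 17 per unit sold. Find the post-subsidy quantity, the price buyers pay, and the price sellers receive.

Q' = 164.56; buyers pay 35.84; sellers receive 52.84

Pre-subsidy: 290 - 3.5P = -311 + 9P gives P* = 48.08, Q* = 121.72.
With the subsidy, sellers receive Ps = Pb + 17 for each unit, where Pb is the price buyers pay.
Supply in terms of Pb becomes Qs = -311 + 9(Pb + 17) = -158 + 9Pb. Setting this equal to demand: 290 - 3.5Pb = -158 + 9Pb, so Pb = 35.84.
Sellers receive Ps = 35.84 + 17 = 52.84; Q' = 290 − 3.5·35.84 = 164.56.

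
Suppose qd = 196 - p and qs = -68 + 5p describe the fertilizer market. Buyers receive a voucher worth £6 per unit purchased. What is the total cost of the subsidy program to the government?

Pre-subsidy: 196 - p = -68 + 5p gives p* = 44, q* = 152.
With the rebate, buyers effectively pay pb = ps − 6, where ps is the price sellers receive.
Demand in terms of ps becomes qd = 196 − 1(ps − 6) = 202 - ps. Setting this equal to supply: 202 - ps = -68 + 5ps, so ps = 45.
Buyers pay pb = 45 − 6 = 39; q' = -68 + 5·45 = 157.
Government outlay = subsidy × quantity = 6 × 157 = 942.

Government cost = £942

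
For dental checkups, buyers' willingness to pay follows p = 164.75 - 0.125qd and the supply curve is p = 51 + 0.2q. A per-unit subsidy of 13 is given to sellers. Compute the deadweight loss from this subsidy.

Deadweight loss = 260

Pre-subsidy: 164.75 - 0.125q = 51 + 0.2q gives q* = 350 and p* = 121.
With the subsidy, sellers receive ps = pb + 13 for each unit, where pb is the price buyers pay.
On the curves, pb = 164.75 - 0.125q and ps = 51 + 0.2q; the wedge ps − pb = 13 gives 51 + 0.2q − (164.75 - 0.125q) = 13, so q' = 390.
Then pb = 164.75 − 0.125·390 = 116 and ps = 51 + 0.2·390 = 129.
The subsidy expands output by 390 − 350 = 40 past the efficient level; on those units the gap between marginal cost and willingness to pay runs from 0 up to 13.
DWL = ½ × 13 × 40 = 260.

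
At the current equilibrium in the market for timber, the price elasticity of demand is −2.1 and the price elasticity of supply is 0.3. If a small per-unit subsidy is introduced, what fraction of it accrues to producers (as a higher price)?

Producer share = 0.875

For a small subsidy around the equilibrium, the benefit split depends on the relative slopes, which at a point are proportional to the elasticities.
Buyer share = εs/(εs + |εd|) = 0.3/(0.3 + 2.1) = 0.125; seller share = |εd|/(εs + |εd|) = 0.875.
So producers capture 0.875 of the subsidy.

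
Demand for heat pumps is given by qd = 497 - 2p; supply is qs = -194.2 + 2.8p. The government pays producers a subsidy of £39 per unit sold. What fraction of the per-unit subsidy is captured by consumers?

Consumer share = 7/12

Pre-subsidy: 497 - 2p = -194.2 + 2.8p gives p* = 144, q* = 209.
With the subsidy, sellers receive ps = pb + 39 for each unit, where pb is the price buyers pay.
Supply in terms of pb becomes qs = -194.2 + 2.8(pb + 39) = -85 + 2.8pb. Setting this equal to demand: 497 - 2pb = -85 + 2.8pb, so pb = 121.25.
Sellers receive ps = 121.25 + 39 = 160.25; q' = 497 − 2·121.25 = 254.5.
Buyers' price falls by p* − pb = 144 − 121.25 = 22.75; sellers' price rises by ps − p* = 160.25 − 144 = 16.25.
So consumers capture 22.75/39 = 7/12 of each unit of subsidy.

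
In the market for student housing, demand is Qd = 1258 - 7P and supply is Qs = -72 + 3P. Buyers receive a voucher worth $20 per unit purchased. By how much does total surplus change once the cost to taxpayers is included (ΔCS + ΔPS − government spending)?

Net change in total surplus = -$420

Pre-subsidy: 1258 - 7P = -72 + 3P gives P* = 133, Q* = 327.
With the rebate, buyers effectively pay Pb = Ps − 20, where Ps is the price sellers receive.
Demand in terms of Ps becomes Qd = 1258 − 7(Ps − 20) = 1398 - 7Ps. Setting this equal to supply: 1398 - 7Ps = -72 + 3Ps, so Ps = 147.
Buyers pay Pb = 147 − 20 = 127; Q' = -72 + 3·147 = 369.
ΔCS = ½(327 + 369)(133 − 127) = 2088; ΔPS = ½(327 + 369)(147 − 133) = 4872.
Government spending = 20 × 369 = 7380.
Net change = 2088 + 4872 − 7380 = -420. The loss equals the DWL triangle ½·20·42.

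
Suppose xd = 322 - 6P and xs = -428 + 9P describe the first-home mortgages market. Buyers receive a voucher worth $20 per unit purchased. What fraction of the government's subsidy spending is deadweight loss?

Pre-subsidy: 322 - 6P = -428 + 9P gives P* = 50, x* = 22.
With the rebate, buyers effectively pay Pb = Ps − 20, where Ps is the price sellers receive.
Demand in terms of Ps becomes xd = 322 − 6(Ps − 20) = 442 - 6Ps. Setting this equal to supply: 442 - 6Ps = -428 + 9Ps, so Ps = 58.
Buyers pay Pb = 58 − 20 = 38; x' = -428 + 9·58 = 94.
ΔCS = ½(22 + 94)(50 − 38) = 696; ΔPS = ½(22 + 94)(58 − 50) = 464.
Government spending = 20 × 94 = 1880.
DWL = ½ × 20 × (94 − 22) = 720; fraction = 720 / 1880 = 18/47.

DWL / government spending = 18/47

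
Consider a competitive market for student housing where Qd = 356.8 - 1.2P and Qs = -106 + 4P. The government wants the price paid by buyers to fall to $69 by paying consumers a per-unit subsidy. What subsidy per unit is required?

At a buyer price of 69, quantity demanded is 356.8 − 1.2·69 = 274.
Sellers supply 274 only when they receive Ps with -106 + 4·Ps = 274, i.e. Ps = 95.
s = Ps − Pb = 95 − 69 = 26.

Required subsidy s = $26 per unit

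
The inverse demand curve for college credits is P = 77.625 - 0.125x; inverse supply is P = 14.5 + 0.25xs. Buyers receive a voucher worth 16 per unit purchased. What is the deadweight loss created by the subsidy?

Pre-subsidy: 77.625 - 0.125x = 14.5 + 0.25x gives x* = 505/3 and P* = 679/12.
With the rebate, buyers effectively pay Pb = Ps − 16, where Ps is the price sellers receive.
On the curves, Pb = 77.625 - 0.125x and Ps = 14.5 + 0.25x; the wedge Ps − Pb = 16 gives 14.5 + 0.25x − (77.625 - 0.125x) = 16, so x' = 211.
Then Pb = 77.625 − 0.125·211 = 51.25 and Ps = 14.5 + 0.25·211 = 67.25.
The subsidy expands output by 211 − 505/3 = 128/3 past the efficient level; on those units the gap between marginal cost and willingness to pay runs from 0 up to 16.
DWL = ½ × 16 × 128/3 = 1024/3.

Deadweight loss = 1024/3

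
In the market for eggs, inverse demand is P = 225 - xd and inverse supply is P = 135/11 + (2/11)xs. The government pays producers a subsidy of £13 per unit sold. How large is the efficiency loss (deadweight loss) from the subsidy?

Deadweight loss = £71.5

Pre-subsidy: 225 - x = 135/11 + (2/11)x gives x* = 180 and P* = 45.
With the subsidy, sellers receive Ps = Pb + 13 for each unit, where Pb is the price buyers pay.
On the curves, Pb = 225 - x and Ps = 135/11 + (2/11)x; the wedge Ps − Pb = 13 gives 135/11 + (2/11)x − (225 - x) = 13, so x' = 191.
Then Pb = 225 − 1·191 = 34 and Ps = 135/11 + (2/11)·191 = 47.
The subsidy expands output by 191 − 180 = 11 past the efficient level; on those units the gap between marginal cost and willingness to pay runs from 0 up to 13.
DWL = ½ × 13 × 11 = 71.5.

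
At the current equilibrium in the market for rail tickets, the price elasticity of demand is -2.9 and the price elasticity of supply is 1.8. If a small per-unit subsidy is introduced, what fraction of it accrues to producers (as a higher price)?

Producer share = 29/47

For a small subsidy around the equilibrium, the benefit split depends on the relative slopes, which at a point are proportional to the elasticities.
Buyer share = εs/(εs + |εd|) = 1.8/(1.8 + 2.9) = 18/47; seller share = |εd|/(εs + |εd|) = 29/47.
So producers capture 29/47 of the subsidy.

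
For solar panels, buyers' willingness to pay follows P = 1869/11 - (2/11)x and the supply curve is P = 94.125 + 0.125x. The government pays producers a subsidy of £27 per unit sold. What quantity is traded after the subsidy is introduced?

x' = 335

Pre-subsidy: 1869/11 - (2/11)x = 94.125 + 0.125x gives x* = 247 and P* = 125.
With the subsidy, sellers receive Ps = Pb + 27 for each unit, where Pb is the price buyers pay.
On the curves, Pb = 1869/11 - (2/11)x and Ps = 94.125 + 0.125x; the wedge Ps − Pb = 27 gives 94.125 + 0.125x − (1869/11 - (2/11)x) = 27, so x' = 335.
Then Pb = 1869/11 − (2/11)·335 = 109 and Ps = 94.125 + 0.125·335 = 136.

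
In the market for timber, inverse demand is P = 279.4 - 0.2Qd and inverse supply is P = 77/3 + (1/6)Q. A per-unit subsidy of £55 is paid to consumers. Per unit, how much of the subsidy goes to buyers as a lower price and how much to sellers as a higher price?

Buyers gain £30 per unit; sellers gain £25 per unit

Pre-subsidy: 279.4 - 0.2Q = 77/3 + (1/6)Q gives Q* = 692 and P* = 141.
With the rebate, buyers effectively pay Pb = Ps − 55, where Ps is the price sellers receive.
On the curves, Pb = 279.4 - 0.2Q and Ps = 77/3 + (1/6)Q; the wedge Ps − Pb = 55 gives 77/3 + (1/6)Q − (279.4 - 0.2Q) = 55, so Q' = 842.
Then Pb = 279.4 − 0.2·842 = 111 and Ps = 77/3 + (1/6)·842 = 166.
Buyers' price falls by P* − Pb = 141 − 111 = 30; sellers' price rises by Ps − P* = 166 − 141 = 25.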